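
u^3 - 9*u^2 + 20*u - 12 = (u - 6)*(u - 2)*(u - 1)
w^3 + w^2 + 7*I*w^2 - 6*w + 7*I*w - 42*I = (w - 2)*(w + 3)*(w + 7*I)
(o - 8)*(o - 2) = o^2 - 10*o + 16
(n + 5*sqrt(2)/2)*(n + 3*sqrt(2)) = n^2 + 11*sqrt(2)*n/2 + 15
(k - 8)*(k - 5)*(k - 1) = k^3 - 14*k^2 + 53*k - 40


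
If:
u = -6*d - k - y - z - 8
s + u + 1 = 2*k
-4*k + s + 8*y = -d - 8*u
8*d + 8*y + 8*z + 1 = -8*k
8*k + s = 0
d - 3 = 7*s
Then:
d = -83/54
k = 35/432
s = -35/54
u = -41/216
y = 145/288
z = 715/864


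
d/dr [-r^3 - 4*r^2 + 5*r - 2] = -3*r^2 - 8*r + 5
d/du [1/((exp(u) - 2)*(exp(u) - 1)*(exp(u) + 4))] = -((exp(u) - 2)*(exp(u) - 1) + (exp(u) - 2)*(exp(u) + 4) + (exp(u) - 1)*(exp(u) + 4))/(4*(exp(u) - 2)^2*(exp(u) + 4)^2*sinh(u/2)^2)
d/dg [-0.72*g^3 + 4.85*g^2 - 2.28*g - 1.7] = -2.16*g^2 + 9.7*g - 2.28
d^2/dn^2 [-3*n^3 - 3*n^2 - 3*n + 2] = -18*n - 6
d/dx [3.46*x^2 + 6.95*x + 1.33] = 6.92*x + 6.95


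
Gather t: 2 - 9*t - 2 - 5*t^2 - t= -5*t^2 - 10*t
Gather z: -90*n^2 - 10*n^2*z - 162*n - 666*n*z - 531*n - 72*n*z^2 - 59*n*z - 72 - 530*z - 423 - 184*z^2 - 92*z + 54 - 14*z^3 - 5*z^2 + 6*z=-90*n^2 - 693*n - 14*z^3 + z^2*(-72*n - 189) + z*(-10*n^2 - 725*n - 616) - 441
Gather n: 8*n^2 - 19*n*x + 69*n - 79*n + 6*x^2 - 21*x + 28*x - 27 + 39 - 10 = 8*n^2 + n*(-19*x - 10) + 6*x^2 + 7*x + 2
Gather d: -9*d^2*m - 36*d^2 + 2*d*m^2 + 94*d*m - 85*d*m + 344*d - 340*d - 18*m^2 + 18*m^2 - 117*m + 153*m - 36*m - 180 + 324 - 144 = d^2*(-9*m - 36) + d*(2*m^2 + 9*m + 4)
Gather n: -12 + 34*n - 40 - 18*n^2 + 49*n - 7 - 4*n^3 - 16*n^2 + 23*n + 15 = -4*n^3 - 34*n^2 + 106*n - 44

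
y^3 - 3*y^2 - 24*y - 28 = (y - 7)*(y + 2)^2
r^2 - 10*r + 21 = (r - 7)*(r - 3)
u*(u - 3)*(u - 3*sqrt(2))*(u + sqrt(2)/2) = u^4 - 5*sqrt(2)*u^3/2 - 3*u^3 - 3*u^2 + 15*sqrt(2)*u^2/2 + 9*u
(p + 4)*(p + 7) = p^2 + 11*p + 28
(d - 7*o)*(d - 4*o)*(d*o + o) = d^3*o - 11*d^2*o^2 + d^2*o + 28*d*o^3 - 11*d*o^2 + 28*o^3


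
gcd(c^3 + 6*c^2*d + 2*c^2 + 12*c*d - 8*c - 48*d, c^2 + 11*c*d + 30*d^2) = c + 6*d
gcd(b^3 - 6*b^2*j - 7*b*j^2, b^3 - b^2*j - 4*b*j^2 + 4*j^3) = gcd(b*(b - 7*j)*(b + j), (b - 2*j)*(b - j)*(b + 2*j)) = 1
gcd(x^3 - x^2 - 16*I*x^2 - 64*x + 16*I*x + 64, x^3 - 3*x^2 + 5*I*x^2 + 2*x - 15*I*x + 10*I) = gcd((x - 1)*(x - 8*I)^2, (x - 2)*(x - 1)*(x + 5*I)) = x - 1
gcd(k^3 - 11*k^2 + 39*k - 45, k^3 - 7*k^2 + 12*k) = k - 3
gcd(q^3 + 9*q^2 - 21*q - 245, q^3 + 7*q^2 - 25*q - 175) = q^2 + 2*q - 35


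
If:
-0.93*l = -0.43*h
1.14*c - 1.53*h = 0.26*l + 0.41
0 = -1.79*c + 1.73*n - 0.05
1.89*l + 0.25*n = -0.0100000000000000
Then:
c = 0.23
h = -0.09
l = -0.04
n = 0.27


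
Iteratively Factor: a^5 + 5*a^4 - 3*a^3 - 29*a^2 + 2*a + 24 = (a + 4)*(a^4 + a^3 - 7*a^2 - a + 6) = (a + 3)*(a + 4)*(a^3 - 2*a^2 - a + 2) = (a + 1)*(a + 3)*(a + 4)*(a^2 - 3*a + 2) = (a - 2)*(a + 1)*(a + 3)*(a + 4)*(a - 1)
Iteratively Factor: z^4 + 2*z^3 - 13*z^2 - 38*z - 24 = (z + 3)*(z^3 - z^2 - 10*z - 8) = (z + 2)*(z + 3)*(z^2 - 3*z - 4) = (z - 4)*(z + 2)*(z + 3)*(z + 1)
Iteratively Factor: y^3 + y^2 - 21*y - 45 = (y + 3)*(y^2 - 2*y - 15) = (y - 5)*(y + 3)*(y + 3)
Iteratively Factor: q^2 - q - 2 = (q - 2)*(q + 1)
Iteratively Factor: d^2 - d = (d)*(d - 1)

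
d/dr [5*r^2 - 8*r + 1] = 10*r - 8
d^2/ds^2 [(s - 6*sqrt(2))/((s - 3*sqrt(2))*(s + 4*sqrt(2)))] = 2*(s^3 - 18*sqrt(2)*s^2 + 36*s - 132*sqrt(2))/(s^6 + 3*sqrt(2)*s^5 - 66*s^4 - 142*sqrt(2)*s^3 + 1584*s^2 + 1728*sqrt(2)*s - 13824)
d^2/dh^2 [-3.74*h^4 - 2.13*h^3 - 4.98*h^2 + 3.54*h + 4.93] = -44.88*h^2 - 12.78*h - 9.96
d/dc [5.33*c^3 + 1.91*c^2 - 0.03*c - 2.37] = 15.99*c^2 + 3.82*c - 0.03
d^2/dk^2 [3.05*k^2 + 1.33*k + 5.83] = 6.10000000000000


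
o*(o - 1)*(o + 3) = o^3 + 2*o^2 - 3*o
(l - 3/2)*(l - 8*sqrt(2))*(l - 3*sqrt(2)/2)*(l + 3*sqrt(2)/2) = l^4 - 8*sqrt(2)*l^3 - 3*l^3/2 - 9*l^2/2 + 12*sqrt(2)*l^2 + 27*l/4 + 36*sqrt(2)*l - 54*sqrt(2)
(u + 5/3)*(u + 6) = u^2 + 23*u/3 + 10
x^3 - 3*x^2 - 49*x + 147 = (x - 7)*(x - 3)*(x + 7)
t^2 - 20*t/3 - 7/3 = (t - 7)*(t + 1/3)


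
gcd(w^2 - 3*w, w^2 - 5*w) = w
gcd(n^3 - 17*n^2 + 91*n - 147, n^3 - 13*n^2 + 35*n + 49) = n^2 - 14*n + 49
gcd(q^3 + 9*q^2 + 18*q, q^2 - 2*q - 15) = q + 3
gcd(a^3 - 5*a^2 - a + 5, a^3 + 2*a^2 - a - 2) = a^2 - 1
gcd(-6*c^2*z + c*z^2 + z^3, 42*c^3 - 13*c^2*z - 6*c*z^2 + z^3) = -6*c^2 + c*z + z^2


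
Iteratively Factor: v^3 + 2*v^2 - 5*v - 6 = (v + 1)*(v^2 + v - 6) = (v + 1)*(v + 3)*(v - 2)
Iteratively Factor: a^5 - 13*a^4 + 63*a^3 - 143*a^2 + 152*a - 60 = (a - 5)*(a^4 - 8*a^3 + 23*a^2 - 28*a + 12) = (a - 5)*(a - 2)*(a^3 - 6*a^2 + 11*a - 6) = (a - 5)*(a - 3)*(a - 2)*(a^2 - 3*a + 2) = (a - 5)*(a - 3)*(a - 2)^2*(a - 1)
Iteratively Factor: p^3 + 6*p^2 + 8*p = (p + 4)*(p^2 + 2*p) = (p + 2)*(p + 4)*(p)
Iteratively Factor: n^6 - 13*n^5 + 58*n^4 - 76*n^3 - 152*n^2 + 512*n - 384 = (n - 4)*(n^5 - 9*n^4 + 22*n^3 + 12*n^2 - 104*n + 96) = (n - 4)*(n - 2)*(n^4 - 7*n^3 + 8*n^2 + 28*n - 48) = (n - 4)*(n - 3)*(n - 2)*(n^3 - 4*n^2 - 4*n + 16) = (n - 4)*(n - 3)*(n - 2)*(n + 2)*(n^2 - 6*n + 8) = (n - 4)^2*(n - 3)*(n - 2)*(n + 2)*(n - 2)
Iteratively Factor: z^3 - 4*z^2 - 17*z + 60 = (z - 3)*(z^2 - z - 20) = (z - 5)*(z - 3)*(z + 4)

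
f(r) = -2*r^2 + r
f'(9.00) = -35.00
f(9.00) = -153.00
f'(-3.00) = 13.00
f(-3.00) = -21.00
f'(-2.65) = 11.60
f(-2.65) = -16.70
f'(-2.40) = 10.60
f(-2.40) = -13.92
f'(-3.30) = 14.20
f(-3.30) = -25.08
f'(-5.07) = 21.28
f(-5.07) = -56.48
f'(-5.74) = 23.96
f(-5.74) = -71.64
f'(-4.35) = 18.40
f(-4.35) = -42.20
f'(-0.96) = 4.84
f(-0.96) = -2.80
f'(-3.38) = 14.52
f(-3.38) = -26.23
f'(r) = 1 - 4*r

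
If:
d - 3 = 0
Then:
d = 3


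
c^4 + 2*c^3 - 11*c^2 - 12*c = c*(c - 3)*(c + 1)*(c + 4)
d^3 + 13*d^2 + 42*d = d*(d + 6)*(d + 7)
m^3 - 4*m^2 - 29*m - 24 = (m - 8)*(m + 1)*(m + 3)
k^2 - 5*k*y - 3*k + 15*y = (k - 3)*(k - 5*y)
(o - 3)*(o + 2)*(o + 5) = o^3 + 4*o^2 - 11*o - 30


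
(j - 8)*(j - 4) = j^2 - 12*j + 32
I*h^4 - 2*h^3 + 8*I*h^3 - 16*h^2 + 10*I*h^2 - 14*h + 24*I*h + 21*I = (h + 7)*(h - I)*(h + 3*I)*(I*h + I)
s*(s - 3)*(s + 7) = s^3 + 4*s^2 - 21*s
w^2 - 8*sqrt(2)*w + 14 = (w - 7*sqrt(2))*(w - sqrt(2))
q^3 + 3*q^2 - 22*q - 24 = (q - 4)*(q + 1)*(q + 6)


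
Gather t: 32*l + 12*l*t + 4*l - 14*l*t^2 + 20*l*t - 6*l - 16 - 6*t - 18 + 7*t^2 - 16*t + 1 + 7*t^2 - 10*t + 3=30*l + t^2*(14 - 14*l) + t*(32*l - 32) - 30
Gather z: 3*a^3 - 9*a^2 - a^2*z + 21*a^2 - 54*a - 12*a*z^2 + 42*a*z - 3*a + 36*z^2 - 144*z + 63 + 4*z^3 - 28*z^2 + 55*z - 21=3*a^3 + 12*a^2 - 57*a + 4*z^3 + z^2*(8 - 12*a) + z*(-a^2 + 42*a - 89) + 42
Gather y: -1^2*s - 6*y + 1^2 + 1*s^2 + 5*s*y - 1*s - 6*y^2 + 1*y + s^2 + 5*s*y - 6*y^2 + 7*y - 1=2*s^2 - 2*s - 12*y^2 + y*(10*s + 2)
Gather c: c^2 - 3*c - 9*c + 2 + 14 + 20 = c^2 - 12*c + 36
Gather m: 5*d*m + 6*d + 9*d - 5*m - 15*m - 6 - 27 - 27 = 15*d + m*(5*d - 20) - 60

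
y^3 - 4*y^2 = y^2*(y - 4)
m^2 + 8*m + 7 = (m + 1)*(m + 7)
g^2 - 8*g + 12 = (g - 6)*(g - 2)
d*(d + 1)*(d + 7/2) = d^3 + 9*d^2/2 + 7*d/2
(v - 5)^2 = v^2 - 10*v + 25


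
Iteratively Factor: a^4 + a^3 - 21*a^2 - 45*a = (a + 3)*(a^3 - 2*a^2 - 15*a) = (a + 3)^2*(a^2 - 5*a) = (a - 5)*(a + 3)^2*(a)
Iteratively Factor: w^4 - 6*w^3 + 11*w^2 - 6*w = (w)*(w^3 - 6*w^2 + 11*w - 6) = w*(w - 1)*(w^2 - 5*w + 6) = w*(w - 2)*(w - 1)*(w - 3)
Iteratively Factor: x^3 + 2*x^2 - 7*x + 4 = (x - 1)*(x^2 + 3*x - 4) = (x - 1)*(x + 4)*(x - 1)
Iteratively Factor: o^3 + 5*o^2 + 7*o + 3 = (o + 3)*(o^2 + 2*o + 1) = (o + 1)*(o + 3)*(o + 1)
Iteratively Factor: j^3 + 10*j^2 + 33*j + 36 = (j + 3)*(j^2 + 7*j + 12) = (j + 3)*(j + 4)*(j + 3)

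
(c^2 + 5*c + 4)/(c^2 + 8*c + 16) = (c + 1)/(c + 4)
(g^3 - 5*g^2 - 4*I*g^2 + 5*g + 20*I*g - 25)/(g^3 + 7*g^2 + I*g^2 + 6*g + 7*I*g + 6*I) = (g^2 - 5*g*(1 + I) + 25*I)/(g^2 + 7*g + 6)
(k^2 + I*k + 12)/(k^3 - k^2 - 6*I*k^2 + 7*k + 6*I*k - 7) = (k^2 + I*k + 12)/(k^3 - k^2*(1 + 6*I) + k*(7 + 6*I) - 7)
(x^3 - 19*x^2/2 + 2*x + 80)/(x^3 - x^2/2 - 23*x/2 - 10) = (x - 8)/(x + 1)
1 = 1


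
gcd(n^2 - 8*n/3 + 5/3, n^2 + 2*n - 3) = n - 1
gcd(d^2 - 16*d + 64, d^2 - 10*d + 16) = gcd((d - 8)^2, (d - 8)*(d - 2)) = d - 8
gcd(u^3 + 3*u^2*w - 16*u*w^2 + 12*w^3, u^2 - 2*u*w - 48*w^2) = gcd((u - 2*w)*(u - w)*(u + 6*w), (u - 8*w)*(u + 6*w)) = u + 6*w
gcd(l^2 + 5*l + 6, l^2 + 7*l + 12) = l + 3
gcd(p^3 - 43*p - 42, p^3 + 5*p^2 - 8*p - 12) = p^2 + 7*p + 6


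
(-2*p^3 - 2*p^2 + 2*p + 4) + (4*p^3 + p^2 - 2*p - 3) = 2*p^3 - p^2 + 1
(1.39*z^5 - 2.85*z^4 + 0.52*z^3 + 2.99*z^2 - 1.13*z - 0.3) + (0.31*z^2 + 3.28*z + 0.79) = 1.39*z^5 - 2.85*z^4 + 0.52*z^3 + 3.3*z^2 + 2.15*z + 0.49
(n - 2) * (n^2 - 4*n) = n^3 - 6*n^2 + 8*n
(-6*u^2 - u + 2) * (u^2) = -6*u^4 - u^3 + 2*u^2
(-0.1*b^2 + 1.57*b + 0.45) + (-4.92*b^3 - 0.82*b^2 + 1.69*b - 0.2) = -4.92*b^3 - 0.92*b^2 + 3.26*b + 0.25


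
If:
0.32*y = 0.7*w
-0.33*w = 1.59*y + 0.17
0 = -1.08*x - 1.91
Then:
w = -0.04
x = -1.77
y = -0.10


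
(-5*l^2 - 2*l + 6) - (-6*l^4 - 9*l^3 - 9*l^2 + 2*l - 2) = 6*l^4 + 9*l^3 + 4*l^2 - 4*l + 8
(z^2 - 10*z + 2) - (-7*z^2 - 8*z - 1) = 8*z^2 - 2*z + 3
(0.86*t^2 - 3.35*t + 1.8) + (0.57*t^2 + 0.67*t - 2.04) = 1.43*t^2 - 2.68*t - 0.24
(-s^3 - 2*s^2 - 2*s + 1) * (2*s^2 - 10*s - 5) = -2*s^5 + 6*s^4 + 21*s^3 + 32*s^2 - 5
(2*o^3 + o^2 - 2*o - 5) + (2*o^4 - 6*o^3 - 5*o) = 2*o^4 - 4*o^3 + o^2 - 7*o - 5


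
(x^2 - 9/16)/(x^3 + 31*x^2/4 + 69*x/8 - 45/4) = (4*x + 3)/(2*(2*x^2 + 17*x + 30))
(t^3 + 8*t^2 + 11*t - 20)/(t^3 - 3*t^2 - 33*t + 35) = (t + 4)/(t - 7)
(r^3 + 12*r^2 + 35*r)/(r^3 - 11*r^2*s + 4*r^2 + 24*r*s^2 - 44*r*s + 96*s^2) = r*(r^2 + 12*r + 35)/(r^3 - 11*r^2*s + 4*r^2 + 24*r*s^2 - 44*r*s + 96*s^2)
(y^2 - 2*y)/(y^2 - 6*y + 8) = y/(y - 4)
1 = 1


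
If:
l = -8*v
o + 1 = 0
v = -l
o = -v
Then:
No Solution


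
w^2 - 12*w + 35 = (w - 7)*(w - 5)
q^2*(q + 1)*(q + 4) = q^4 + 5*q^3 + 4*q^2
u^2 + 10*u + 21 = (u + 3)*(u + 7)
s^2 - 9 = (s - 3)*(s + 3)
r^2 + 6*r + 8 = (r + 2)*(r + 4)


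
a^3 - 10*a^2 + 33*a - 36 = (a - 4)*(a - 3)^2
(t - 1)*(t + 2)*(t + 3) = t^3 + 4*t^2 + t - 6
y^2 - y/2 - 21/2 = (y - 7/2)*(y + 3)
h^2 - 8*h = h*(h - 8)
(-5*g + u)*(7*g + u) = -35*g^2 + 2*g*u + u^2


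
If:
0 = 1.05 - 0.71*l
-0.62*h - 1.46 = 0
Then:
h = -2.35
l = 1.48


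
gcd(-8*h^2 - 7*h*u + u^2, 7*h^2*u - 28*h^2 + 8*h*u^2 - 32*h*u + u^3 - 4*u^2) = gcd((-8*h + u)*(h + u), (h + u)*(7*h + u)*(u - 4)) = h + u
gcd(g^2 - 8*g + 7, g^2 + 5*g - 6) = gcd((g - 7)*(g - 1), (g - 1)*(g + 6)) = g - 1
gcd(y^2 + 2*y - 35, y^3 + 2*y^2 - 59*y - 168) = y + 7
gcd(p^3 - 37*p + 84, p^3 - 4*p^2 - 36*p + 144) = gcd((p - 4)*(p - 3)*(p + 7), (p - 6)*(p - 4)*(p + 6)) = p - 4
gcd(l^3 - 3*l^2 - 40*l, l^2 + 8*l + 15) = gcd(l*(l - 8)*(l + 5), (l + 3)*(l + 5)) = l + 5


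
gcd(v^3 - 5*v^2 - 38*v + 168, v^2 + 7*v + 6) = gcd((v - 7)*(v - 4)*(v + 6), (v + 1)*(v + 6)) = v + 6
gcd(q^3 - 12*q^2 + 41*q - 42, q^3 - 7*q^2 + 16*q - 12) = q^2 - 5*q + 6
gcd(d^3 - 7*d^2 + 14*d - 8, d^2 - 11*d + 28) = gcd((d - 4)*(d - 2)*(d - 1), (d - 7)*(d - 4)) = d - 4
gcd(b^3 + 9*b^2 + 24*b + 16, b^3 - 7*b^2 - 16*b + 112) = b + 4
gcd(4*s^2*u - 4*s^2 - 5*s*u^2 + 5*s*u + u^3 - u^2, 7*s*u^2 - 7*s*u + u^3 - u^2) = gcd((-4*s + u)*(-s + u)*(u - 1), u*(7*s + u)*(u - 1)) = u - 1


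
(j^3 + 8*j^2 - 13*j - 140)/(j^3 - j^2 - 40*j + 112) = (j + 5)/(j - 4)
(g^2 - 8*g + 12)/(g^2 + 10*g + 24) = (g^2 - 8*g + 12)/(g^2 + 10*g + 24)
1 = 1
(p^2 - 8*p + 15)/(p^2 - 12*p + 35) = (p - 3)/(p - 7)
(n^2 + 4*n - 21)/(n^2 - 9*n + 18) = (n + 7)/(n - 6)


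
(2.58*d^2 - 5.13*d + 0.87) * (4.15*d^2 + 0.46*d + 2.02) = 10.707*d^4 - 20.1027*d^3 + 6.4623*d^2 - 9.9624*d + 1.7574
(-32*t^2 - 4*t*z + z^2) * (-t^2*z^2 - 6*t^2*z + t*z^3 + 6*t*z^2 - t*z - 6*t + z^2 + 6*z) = 32*t^4*z^2 + 192*t^4*z - 28*t^3*z^3 - 168*t^3*z^2 + 32*t^3*z + 192*t^3 - 5*t^2*z^4 - 30*t^2*z^3 - 28*t^2*z^2 - 168*t^2*z + t*z^5 + 6*t*z^4 - 5*t*z^3 - 30*t*z^2 + z^4 + 6*z^3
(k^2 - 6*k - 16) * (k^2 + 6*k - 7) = k^4 - 59*k^2 - 54*k + 112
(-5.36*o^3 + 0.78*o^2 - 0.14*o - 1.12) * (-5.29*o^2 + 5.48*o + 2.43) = 28.3544*o^5 - 33.499*o^4 - 8.0098*o^3 + 7.053*o^2 - 6.4778*o - 2.7216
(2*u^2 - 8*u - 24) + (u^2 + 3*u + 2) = 3*u^2 - 5*u - 22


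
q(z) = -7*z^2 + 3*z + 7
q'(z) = 3 - 14*z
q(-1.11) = -4.95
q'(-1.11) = 18.54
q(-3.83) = -107.17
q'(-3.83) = 56.62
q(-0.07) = 6.76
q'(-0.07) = 3.98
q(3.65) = -75.31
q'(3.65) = -48.10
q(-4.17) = -127.23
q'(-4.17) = 61.38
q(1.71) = -8.34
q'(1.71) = -20.94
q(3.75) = -80.19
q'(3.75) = -49.50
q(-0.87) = -0.91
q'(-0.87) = 15.18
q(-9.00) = -587.00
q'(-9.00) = 129.00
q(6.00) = -227.00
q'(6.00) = -81.00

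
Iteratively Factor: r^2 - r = (r - 1)*(r)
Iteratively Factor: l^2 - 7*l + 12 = (l - 3)*(l - 4)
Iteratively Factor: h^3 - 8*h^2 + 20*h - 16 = (h - 2)*(h^2 - 6*h + 8) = (h - 4)*(h - 2)*(h - 2)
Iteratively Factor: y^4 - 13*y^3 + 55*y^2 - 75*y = (y - 5)*(y^3 - 8*y^2 + 15*y) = (y - 5)^2*(y^2 - 3*y) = y*(y - 5)^2*(y - 3)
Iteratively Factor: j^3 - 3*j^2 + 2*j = (j)*(j^2 - 3*j + 2) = j*(j - 2)*(j - 1)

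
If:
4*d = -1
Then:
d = -1/4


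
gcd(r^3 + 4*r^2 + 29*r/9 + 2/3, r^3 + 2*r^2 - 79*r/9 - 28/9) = r + 1/3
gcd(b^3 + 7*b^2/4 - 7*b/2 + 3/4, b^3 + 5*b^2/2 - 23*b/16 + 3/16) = b^2 + 11*b/4 - 3/4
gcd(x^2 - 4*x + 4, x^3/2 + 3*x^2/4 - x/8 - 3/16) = 1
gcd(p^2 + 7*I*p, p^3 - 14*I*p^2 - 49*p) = p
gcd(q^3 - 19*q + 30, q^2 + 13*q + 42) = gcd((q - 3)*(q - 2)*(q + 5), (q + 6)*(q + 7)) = 1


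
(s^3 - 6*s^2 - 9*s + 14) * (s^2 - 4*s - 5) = s^5 - 10*s^4 + 10*s^3 + 80*s^2 - 11*s - 70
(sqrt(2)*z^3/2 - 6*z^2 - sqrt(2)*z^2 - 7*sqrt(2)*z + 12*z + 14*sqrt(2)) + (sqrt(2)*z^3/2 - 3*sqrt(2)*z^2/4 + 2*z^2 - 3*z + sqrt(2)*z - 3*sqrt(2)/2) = sqrt(2)*z^3 - 4*z^2 - 7*sqrt(2)*z^2/4 - 6*sqrt(2)*z + 9*z + 25*sqrt(2)/2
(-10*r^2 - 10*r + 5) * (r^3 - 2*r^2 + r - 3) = -10*r^5 + 10*r^4 + 15*r^3 + 10*r^2 + 35*r - 15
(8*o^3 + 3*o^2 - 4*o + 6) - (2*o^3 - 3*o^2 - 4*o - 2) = 6*o^3 + 6*o^2 + 8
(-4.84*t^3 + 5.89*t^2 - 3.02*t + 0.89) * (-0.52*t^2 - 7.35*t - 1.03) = 2.5168*t^5 + 32.5112*t^4 - 36.7359*t^3 + 15.6675*t^2 - 3.4309*t - 0.9167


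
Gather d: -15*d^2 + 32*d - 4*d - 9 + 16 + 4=-15*d^2 + 28*d + 11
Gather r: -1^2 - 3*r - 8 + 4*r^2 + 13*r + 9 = 4*r^2 + 10*r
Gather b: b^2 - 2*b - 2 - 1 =b^2 - 2*b - 3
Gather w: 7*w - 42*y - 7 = 7*w - 42*y - 7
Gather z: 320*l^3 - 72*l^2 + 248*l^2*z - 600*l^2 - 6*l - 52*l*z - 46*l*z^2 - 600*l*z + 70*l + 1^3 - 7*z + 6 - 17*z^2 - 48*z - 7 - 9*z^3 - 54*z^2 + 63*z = 320*l^3 - 672*l^2 + 64*l - 9*z^3 + z^2*(-46*l - 71) + z*(248*l^2 - 652*l + 8)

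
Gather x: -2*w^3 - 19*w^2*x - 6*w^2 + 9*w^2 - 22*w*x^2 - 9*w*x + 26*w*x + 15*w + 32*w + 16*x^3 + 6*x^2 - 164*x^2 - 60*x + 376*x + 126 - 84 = -2*w^3 + 3*w^2 + 47*w + 16*x^3 + x^2*(-22*w - 158) + x*(-19*w^2 + 17*w + 316) + 42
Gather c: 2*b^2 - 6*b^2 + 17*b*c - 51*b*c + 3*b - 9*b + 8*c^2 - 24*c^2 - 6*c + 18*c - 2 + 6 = -4*b^2 - 6*b - 16*c^2 + c*(12 - 34*b) + 4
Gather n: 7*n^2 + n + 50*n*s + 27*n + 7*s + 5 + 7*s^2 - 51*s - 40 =7*n^2 + n*(50*s + 28) + 7*s^2 - 44*s - 35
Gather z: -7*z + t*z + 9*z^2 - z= 9*z^2 + z*(t - 8)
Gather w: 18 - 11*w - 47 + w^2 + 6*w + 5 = w^2 - 5*w - 24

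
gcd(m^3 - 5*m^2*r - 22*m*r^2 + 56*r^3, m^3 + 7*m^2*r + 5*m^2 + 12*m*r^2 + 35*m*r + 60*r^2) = m + 4*r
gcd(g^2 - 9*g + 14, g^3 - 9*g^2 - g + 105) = g - 7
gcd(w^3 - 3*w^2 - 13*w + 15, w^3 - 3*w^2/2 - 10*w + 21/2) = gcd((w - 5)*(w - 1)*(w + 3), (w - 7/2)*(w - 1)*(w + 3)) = w^2 + 2*w - 3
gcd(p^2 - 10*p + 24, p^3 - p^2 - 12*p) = p - 4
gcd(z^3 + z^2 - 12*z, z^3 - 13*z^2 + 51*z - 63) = z - 3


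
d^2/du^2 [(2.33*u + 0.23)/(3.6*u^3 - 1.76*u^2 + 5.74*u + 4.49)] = (181.1808*u^5 - 52.8076800000001*u^4 - 105.175904*u^3 - 419.154432*u^2 + 74.22792*u - 101.309316)/(46.656*u^9 - 68.4288*u^8 + 256.62528*u^7 - 49.092416*u^6 + 238.482912*u^5 + 424.449504*u^4 + 134.689648*u^3 + 337.358844*u^2 + 347.156922*u + 90.518849)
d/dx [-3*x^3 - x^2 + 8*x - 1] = -9*x^2 - 2*x + 8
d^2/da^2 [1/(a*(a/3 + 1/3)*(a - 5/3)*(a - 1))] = 18*(90*a^6 - 225*a^5 + 69*a^4 + 150*a^3 - 48*a^2 - 45*a + 25)/(a^3*(27*a^9 - 135*a^8 + 144*a^7 + 280*a^6 - 594*a^5 - 30*a^4 + 648*a^3 - 240*a^2 - 225*a + 125))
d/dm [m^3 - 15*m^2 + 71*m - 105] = 3*m^2 - 30*m + 71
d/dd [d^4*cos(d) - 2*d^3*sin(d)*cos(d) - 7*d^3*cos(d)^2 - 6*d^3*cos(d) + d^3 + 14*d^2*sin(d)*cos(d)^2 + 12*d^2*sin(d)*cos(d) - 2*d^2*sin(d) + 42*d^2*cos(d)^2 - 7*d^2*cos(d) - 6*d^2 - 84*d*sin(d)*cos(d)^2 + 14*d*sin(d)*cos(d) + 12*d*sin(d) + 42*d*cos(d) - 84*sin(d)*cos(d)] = -d^4*sin(d) + 6*d^3*sin(d) + 7*d^3*sin(2*d) + 4*d^3*cos(d) - 2*d^3*cos(2*d) + 7*d^2*sin(d) - 45*d^2*sin(2*d) - 33*d^2*cos(d)/2 + 3*d^2*cos(2*d)/2 + 21*d^2*cos(3*d)/2 - 15*d^2/2 - 39*d*sin(d) + 12*d*sin(2*d) + 7*d*sin(3*d) - 23*d*cos(d) + 56*d*cos(2*d) - 63*d*cos(3*d) + 30*d - 9*sin(d) + 7*sin(2*d) - 21*sin(3*d) + 42*cos(d) - 84*cos(2*d)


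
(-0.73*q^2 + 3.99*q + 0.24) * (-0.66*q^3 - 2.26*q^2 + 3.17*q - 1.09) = 0.4818*q^5 - 0.983600000000001*q^4 - 11.4899*q^3 + 12.9016*q^2 - 3.5883*q - 0.2616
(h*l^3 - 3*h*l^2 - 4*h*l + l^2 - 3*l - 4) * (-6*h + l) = -6*h^2*l^3 + 18*h^2*l^2 + 24*h^2*l + h*l^4 - 3*h*l^3 - 10*h*l^2 + 18*h*l + 24*h + l^3 - 3*l^2 - 4*l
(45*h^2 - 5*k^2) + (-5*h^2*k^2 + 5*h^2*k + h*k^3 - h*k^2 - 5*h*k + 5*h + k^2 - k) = -5*h^2*k^2 + 5*h^2*k + 45*h^2 + h*k^3 - h*k^2 - 5*h*k + 5*h - 4*k^2 - k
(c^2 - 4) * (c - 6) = c^3 - 6*c^2 - 4*c + 24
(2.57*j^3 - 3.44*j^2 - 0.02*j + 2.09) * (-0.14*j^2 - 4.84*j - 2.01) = -0.3598*j^5 - 11.9572*j^4 + 11.4867*j^3 + 6.7186*j^2 - 10.0754*j - 4.2009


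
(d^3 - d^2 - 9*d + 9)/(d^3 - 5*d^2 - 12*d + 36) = (d^2 - 4*d + 3)/(d^2 - 8*d + 12)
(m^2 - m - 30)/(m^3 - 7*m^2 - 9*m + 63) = (m^2 - m - 30)/(m^3 - 7*m^2 - 9*m + 63)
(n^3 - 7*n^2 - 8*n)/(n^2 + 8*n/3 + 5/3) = 3*n*(n - 8)/(3*n + 5)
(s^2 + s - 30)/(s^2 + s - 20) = (s^2 + s - 30)/(s^2 + s - 20)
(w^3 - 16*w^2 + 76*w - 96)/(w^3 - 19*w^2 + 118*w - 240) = (w - 2)/(w - 5)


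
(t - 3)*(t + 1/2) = t^2 - 5*t/2 - 3/2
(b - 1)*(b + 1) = b^2 - 1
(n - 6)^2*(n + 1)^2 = n^4 - 10*n^3 + 13*n^2 + 60*n + 36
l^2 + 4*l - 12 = (l - 2)*(l + 6)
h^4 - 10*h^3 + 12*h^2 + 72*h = h*(h - 6)^2*(h + 2)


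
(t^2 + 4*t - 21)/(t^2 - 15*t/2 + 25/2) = 2*(t^2 + 4*t - 21)/(2*t^2 - 15*t + 25)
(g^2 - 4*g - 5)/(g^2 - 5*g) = (g + 1)/g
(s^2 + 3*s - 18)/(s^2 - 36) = (s - 3)/(s - 6)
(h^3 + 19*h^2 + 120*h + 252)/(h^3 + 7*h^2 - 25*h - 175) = (h^2 + 12*h + 36)/(h^2 - 25)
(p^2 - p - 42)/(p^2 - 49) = (p + 6)/(p + 7)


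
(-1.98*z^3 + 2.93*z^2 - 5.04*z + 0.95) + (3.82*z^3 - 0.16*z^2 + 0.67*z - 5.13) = 1.84*z^3 + 2.77*z^2 - 4.37*z - 4.18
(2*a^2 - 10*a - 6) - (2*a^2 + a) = -11*a - 6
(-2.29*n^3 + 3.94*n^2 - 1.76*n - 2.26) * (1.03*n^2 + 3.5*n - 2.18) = -2.3587*n^5 - 3.9568*n^4 + 16.9694*n^3 - 17.077*n^2 - 4.0732*n + 4.9268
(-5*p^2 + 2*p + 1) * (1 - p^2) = 5*p^4 - 2*p^3 - 6*p^2 + 2*p + 1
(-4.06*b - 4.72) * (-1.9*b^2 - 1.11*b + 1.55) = 7.714*b^3 + 13.4746*b^2 - 1.0538*b - 7.316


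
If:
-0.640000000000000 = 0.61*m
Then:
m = -1.05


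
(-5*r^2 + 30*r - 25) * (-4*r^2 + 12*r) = 20*r^4 - 180*r^3 + 460*r^2 - 300*r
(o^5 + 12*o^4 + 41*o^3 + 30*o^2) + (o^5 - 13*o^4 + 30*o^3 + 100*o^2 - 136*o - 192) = 2*o^5 - o^4 + 71*o^3 + 130*o^2 - 136*o - 192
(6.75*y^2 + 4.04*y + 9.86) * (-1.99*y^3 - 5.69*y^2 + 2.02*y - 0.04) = -13.4325*y^5 - 46.4471*y^4 - 28.974*y^3 - 48.2126*y^2 + 19.7556*y - 0.3944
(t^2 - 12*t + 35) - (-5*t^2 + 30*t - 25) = 6*t^2 - 42*t + 60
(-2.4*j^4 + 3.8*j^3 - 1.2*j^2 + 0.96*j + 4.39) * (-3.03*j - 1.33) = 7.272*j^5 - 8.322*j^4 - 1.418*j^3 - 1.3128*j^2 - 14.5785*j - 5.8387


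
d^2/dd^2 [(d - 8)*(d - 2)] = 2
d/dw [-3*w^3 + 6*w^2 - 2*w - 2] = -9*w^2 + 12*w - 2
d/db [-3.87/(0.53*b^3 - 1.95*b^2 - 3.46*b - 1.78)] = (6.1533*b^2 - 15.093*b - 13.3902)/(-0.53*b^3 + 1.95*b^2 + 3.46*b + 1.78)^2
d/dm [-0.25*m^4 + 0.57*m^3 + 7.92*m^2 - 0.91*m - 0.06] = -1.0*m^3 + 1.71*m^2 + 15.84*m - 0.91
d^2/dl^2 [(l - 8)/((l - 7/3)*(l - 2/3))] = 162*(9*l^3 - 216*l^2 + 606*l - 494)/(729*l^6 - 6561*l^5 + 23085*l^4 - 40095*l^3 + 35910*l^2 - 15876*l + 2744)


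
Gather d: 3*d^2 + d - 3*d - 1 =3*d^2 - 2*d - 1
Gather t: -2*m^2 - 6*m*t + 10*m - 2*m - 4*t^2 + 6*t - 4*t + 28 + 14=-2*m^2 + 8*m - 4*t^2 + t*(2 - 6*m) + 42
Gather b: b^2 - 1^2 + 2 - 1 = b^2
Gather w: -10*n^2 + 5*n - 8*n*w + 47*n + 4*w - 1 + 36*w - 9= -10*n^2 + 52*n + w*(40 - 8*n) - 10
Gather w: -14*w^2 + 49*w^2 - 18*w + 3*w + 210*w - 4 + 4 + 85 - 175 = 35*w^2 + 195*w - 90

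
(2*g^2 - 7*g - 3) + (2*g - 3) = 2*g^2 - 5*g - 6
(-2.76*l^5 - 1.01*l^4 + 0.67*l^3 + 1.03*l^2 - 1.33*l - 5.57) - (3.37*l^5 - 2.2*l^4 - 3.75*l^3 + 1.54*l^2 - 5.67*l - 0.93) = -6.13*l^5 + 1.19*l^4 + 4.42*l^3 - 0.51*l^2 + 4.34*l - 4.64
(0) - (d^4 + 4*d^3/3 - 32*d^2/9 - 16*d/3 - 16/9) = -d^4 - 4*d^3/3 + 32*d^2/9 + 16*d/3 + 16/9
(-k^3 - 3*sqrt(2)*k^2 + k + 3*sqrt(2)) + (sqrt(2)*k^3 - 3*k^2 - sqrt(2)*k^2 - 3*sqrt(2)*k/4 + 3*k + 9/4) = -k^3 + sqrt(2)*k^3 - 4*sqrt(2)*k^2 - 3*k^2 - 3*sqrt(2)*k/4 + 4*k + 9/4 + 3*sqrt(2)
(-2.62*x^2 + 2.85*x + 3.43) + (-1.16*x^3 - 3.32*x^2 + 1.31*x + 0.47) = -1.16*x^3 - 5.94*x^2 + 4.16*x + 3.9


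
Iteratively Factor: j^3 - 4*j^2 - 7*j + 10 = (j + 2)*(j^2 - 6*j + 5) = (j - 1)*(j + 2)*(j - 5)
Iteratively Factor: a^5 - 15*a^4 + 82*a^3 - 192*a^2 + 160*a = (a - 2)*(a^4 - 13*a^3 + 56*a^2 - 80*a) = a*(a - 2)*(a^3 - 13*a^2 + 56*a - 80) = a*(a - 5)*(a - 2)*(a^2 - 8*a + 16) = a*(a - 5)*(a - 4)*(a - 2)*(a - 4)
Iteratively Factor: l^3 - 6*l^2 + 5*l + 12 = (l - 3)*(l^2 - 3*l - 4) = (l - 4)*(l - 3)*(l + 1)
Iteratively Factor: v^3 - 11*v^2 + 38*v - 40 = (v - 2)*(v^2 - 9*v + 20) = (v - 5)*(v - 2)*(v - 4)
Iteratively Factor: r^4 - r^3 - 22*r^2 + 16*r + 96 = (r + 4)*(r^3 - 5*r^2 - 2*r + 24) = (r + 2)*(r + 4)*(r^2 - 7*r + 12) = (r - 3)*(r + 2)*(r + 4)*(r - 4)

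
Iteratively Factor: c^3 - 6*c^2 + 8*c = (c)*(c^2 - 6*c + 8) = c*(c - 2)*(c - 4)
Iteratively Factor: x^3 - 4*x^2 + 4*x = (x - 2)*(x^2 - 2*x) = (x - 2)^2*(x)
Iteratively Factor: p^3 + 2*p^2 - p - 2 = (p - 1)*(p^2 + 3*p + 2) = (p - 1)*(p + 1)*(p + 2)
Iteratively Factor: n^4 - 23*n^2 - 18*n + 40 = (n - 5)*(n^3 + 5*n^2 + 2*n - 8) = (n - 5)*(n - 1)*(n^2 + 6*n + 8) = (n - 5)*(n - 1)*(n + 2)*(n + 4)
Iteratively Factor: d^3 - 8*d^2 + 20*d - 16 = (d - 2)*(d^2 - 6*d + 8) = (d - 2)^2*(d - 4)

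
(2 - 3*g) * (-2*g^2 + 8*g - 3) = 6*g^3 - 28*g^2 + 25*g - 6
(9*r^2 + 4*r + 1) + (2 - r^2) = 8*r^2 + 4*r + 3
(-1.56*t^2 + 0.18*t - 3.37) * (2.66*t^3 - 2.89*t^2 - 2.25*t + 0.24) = -4.1496*t^5 + 4.9872*t^4 - 5.9744*t^3 + 8.9599*t^2 + 7.6257*t - 0.8088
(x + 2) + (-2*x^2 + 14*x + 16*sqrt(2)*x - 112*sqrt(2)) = -2*x^2 + 15*x + 16*sqrt(2)*x - 112*sqrt(2) + 2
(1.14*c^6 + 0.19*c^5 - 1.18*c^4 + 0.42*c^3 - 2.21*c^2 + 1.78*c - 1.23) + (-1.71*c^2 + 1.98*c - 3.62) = 1.14*c^6 + 0.19*c^5 - 1.18*c^4 + 0.42*c^3 - 3.92*c^2 + 3.76*c - 4.85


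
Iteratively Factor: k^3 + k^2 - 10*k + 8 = (k - 1)*(k^2 + 2*k - 8) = (k - 1)*(k + 4)*(k - 2)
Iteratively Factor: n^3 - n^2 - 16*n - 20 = (n + 2)*(n^2 - 3*n - 10) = (n - 5)*(n + 2)*(n + 2)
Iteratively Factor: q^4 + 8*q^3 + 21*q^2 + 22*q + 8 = (q + 4)*(q^3 + 4*q^2 + 5*q + 2) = (q + 1)*(q + 4)*(q^2 + 3*q + 2) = (q + 1)^2*(q + 4)*(q + 2)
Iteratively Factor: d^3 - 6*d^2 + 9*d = (d)*(d^2 - 6*d + 9) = d*(d - 3)*(d - 3)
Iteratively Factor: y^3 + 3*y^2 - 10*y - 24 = (y + 2)*(y^2 + y - 12) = (y - 3)*(y + 2)*(y + 4)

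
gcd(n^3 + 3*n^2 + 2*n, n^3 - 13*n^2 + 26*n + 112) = n + 2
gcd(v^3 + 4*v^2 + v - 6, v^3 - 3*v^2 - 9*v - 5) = 1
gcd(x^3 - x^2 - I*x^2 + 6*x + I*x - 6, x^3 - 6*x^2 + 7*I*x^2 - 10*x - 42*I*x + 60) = x + 2*I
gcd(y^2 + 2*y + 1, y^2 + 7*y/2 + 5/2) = y + 1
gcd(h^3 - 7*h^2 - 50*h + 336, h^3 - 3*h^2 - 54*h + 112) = h^2 - h - 56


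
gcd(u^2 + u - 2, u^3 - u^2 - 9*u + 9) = u - 1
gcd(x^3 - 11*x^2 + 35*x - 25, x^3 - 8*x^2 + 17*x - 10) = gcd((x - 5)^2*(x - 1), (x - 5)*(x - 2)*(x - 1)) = x^2 - 6*x + 5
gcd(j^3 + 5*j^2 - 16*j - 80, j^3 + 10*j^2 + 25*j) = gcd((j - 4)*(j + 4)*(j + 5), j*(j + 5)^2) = j + 5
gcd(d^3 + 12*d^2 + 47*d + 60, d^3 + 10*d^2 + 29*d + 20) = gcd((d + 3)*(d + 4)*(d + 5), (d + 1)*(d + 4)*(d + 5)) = d^2 + 9*d + 20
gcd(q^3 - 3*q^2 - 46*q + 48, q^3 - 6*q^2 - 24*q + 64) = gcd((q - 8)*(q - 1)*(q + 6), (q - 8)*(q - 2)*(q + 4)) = q - 8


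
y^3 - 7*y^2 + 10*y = y*(y - 5)*(y - 2)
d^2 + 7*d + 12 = (d + 3)*(d + 4)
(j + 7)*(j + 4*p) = j^2 + 4*j*p + 7*j + 28*p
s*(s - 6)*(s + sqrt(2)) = s^3 - 6*s^2 + sqrt(2)*s^2 - 6*sqrt(2)*s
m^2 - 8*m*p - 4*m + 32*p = (m - 4)*(m - 8*p)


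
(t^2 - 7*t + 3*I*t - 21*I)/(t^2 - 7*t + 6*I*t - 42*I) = (t + 3*I)/(t + 6*I)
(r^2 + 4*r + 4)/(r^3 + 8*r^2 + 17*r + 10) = (r + 2)/(r^2 + 6*r + 5)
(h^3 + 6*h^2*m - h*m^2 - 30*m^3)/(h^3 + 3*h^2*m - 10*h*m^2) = (h + 3*m)/h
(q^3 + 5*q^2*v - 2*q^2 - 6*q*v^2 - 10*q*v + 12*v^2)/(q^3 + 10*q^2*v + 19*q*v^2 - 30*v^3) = (q - 2)/(q + 5*v)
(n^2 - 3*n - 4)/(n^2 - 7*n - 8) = (n - 4)/(n - 8)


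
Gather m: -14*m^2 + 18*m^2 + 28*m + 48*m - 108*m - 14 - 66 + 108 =4*m^2 - 32*m + 28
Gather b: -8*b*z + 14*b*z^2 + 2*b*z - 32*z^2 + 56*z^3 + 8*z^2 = b*(14*z^2 - 6*z) + 56*z^3 - 24*z^2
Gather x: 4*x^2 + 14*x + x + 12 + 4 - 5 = 4*x^2 + 15*x + 11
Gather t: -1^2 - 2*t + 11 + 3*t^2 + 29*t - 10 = 3*t^2 + 27*t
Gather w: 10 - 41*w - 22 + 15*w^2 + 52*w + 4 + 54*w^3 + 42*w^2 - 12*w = 54*w^3 + 57*w^2 - w - 8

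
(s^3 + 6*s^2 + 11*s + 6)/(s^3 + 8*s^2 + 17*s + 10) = (s + 3)/(s + 5)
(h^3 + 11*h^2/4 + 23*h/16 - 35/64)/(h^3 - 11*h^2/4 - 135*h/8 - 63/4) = (16*h^2 + 16*h - 5)/(8*(2*h^2 - 9*h - 18))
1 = 1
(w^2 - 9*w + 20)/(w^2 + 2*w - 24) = (w - 5)/(w + 6)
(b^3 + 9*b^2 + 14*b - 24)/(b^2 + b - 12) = (b^2 + 5*b - 6)/(b - 3)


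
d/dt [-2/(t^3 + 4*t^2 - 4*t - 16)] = 2*(3*t^2 + 8*t - 4)/(t^3 + 4*t^2 - 4*t - 16)^2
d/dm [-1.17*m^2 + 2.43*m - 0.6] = 2.43 - 2.34*m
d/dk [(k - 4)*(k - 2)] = 2*k - 6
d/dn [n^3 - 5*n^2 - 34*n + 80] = 3*n^2 - 10*n - 34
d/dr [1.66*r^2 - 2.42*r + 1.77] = 3.32*r - 2.42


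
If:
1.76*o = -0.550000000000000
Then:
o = -0.31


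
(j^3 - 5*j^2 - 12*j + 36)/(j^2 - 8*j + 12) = j + 3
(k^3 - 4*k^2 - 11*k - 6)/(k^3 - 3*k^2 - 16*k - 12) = (k + 1)/(k + 2)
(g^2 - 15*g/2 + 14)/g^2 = 1 - 15/(2*g) + 14/g^2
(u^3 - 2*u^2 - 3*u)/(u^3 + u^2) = (u - 3)/u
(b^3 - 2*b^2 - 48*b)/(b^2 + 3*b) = (b^2 - 2*b - 48)/(b + 3)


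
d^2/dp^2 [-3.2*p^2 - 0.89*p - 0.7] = -6.40000000000000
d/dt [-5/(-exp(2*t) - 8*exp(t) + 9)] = 10*(-exp(t) - 4)*exp(t)/(exp(2*t) + 8*exp(t) - 9)^2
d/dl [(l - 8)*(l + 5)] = 2*l - 3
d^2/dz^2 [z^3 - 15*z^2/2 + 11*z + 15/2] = 6*z - 15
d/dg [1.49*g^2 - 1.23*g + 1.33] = 2.98*g - 1.23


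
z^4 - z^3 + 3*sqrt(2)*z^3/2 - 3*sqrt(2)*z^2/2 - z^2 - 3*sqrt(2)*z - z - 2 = (z - 2)*(z + 1)*(z + sqrt(2)/2)*(z + sqrt(2))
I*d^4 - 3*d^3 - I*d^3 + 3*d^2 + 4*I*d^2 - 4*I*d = d*(d - I)*(d + 4*I)*(I*d - I)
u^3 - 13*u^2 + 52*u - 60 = (u - 6)*(u - 5)*(u - 2)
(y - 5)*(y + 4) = y^2 - y - 20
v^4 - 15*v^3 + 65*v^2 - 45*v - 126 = (v - 7)*(v - 6)*(v - 3)*(v + 1)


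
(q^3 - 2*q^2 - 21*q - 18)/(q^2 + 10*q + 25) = (q^3 - 2*q^2 - 21*q - 18)/(q^2 + 10*q + 25)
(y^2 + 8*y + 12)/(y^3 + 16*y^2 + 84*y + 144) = (y + 2)/(y^2 + 10*y + 24)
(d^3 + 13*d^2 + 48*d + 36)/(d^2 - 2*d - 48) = (d^2 + 7*d + 6)/(d - 8)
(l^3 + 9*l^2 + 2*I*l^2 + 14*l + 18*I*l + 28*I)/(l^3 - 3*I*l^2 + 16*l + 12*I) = (l^2 + 9*l + 14)/(l^2 - 5*I*l + 6)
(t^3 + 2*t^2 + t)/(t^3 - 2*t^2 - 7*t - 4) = t/(t - 4)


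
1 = 1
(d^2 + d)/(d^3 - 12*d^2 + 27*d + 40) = d/(d^2 - 13*d + 40)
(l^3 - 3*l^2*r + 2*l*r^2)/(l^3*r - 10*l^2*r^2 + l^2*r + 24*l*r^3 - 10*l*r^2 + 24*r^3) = l*(l^2 - 3*l*r + 2*r^2)/(r*(l^3 - 10*l^2*r + l^2 + 24*l*r^2 - 10*l*r + 24*r^2))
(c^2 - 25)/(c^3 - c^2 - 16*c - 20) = (c + 5)/(c^2 + 4*c + 4)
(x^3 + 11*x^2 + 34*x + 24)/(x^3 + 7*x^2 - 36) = (x^2 + 5*x + 4)/(x^2 + x - 6)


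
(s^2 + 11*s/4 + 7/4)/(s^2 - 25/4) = (4*s^2 + 11*s + 7)/(4*s^2 - 25)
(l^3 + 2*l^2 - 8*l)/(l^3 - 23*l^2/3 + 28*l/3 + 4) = 3*l*(l + 4)/(3*l^2 - 17*l - 6)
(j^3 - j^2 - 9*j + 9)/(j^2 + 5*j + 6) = (j^2 - 4*j + 3)/(j + 2)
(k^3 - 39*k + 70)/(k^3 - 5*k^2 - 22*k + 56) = (k^2 + 2*k - 35)/(k^2 - 3*k - 28)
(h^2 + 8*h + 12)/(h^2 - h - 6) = (h + 6)/(h - 3)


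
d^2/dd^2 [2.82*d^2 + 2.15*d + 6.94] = 5.64000000000000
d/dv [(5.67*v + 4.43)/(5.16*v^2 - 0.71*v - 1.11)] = (29.2572*v^2 - 4.0257*v - (5.67*v + 4.43)*(10.32*v - 0.71) - 6.2937)/(-5.16*v^2 + 0.71*v + 1.11)^2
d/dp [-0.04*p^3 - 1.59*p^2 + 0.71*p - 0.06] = -0.12*p^2 - 3.18*p + 0.71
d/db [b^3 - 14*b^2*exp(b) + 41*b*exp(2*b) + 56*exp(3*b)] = -14*b^2*exp(b) + 3*b^2 + 82*b*exp(2*b) - 28*b*exp(b) + 168*exp(3*b) + 41*exp(2*b)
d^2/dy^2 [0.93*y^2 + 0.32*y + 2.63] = 1.86000000000000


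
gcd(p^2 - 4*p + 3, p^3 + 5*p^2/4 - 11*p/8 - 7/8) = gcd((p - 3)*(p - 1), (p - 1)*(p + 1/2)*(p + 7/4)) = p - 1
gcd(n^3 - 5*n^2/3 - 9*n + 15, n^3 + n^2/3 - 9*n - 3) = n^2 - 9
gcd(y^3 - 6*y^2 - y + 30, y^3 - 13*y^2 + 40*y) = y - 5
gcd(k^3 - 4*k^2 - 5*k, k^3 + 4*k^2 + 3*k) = k^2 + k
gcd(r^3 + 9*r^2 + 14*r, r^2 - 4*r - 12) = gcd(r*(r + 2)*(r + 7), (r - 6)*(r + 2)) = r + 2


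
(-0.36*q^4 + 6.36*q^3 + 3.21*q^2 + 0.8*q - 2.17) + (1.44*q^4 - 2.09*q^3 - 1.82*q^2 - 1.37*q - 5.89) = 1.08*q^4 + 4.27*q^3 + 1.39*q^2 - 0.57*q - 8.06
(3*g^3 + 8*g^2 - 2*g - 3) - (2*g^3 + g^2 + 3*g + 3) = g^3 + 7*g^2 - 5*g - 6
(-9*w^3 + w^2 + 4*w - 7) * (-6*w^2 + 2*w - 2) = 54*w^5 - 24*w^4 - 4*w^3 + 48*w^2 - 22*w + 14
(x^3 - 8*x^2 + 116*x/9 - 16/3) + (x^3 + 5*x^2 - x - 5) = 2*x^3 - 3*x^2 + 107*x/9 - 31/3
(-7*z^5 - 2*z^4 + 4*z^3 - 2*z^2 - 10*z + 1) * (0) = 0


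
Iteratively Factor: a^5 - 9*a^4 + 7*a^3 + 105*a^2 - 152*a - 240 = (a - 4)*(a^4 - 5*a^3 - 13*a^2 + 53*a + 60) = (a - 4)*(a + 1)*(a^3 - 6*a^2 - 7*a + 60) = (a - 4)*(a + 1)*(a + 3)*(a^2 - 9*a + 20) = (a - 4)^2*(a + 1)*(a + 3)*(a - 5)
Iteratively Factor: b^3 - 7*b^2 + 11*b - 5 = (b - 5)*(b^2 - 2*b + 1) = (b - 5)*(b - 1)*(b - 1)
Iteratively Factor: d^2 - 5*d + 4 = (d - 1)*(d - 4)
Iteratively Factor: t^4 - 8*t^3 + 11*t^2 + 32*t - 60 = (t - 5)*(t^3 - 3*t^2 - 4*t + 12) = (t - 5)*(t - 2)*(t^2 - t - 6) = (t - 5)*(t - 3)*(t - 2)*(t + 2)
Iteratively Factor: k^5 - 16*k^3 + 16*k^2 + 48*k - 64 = (k + 4)*(k^4 - 4*k^3 + 16*k - 16) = (k + 2)*(k + 4)*(k^3 - 6*k^2 + 12*k - 8) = (k - 2)*(k + 2)*(k + 4)*(k^2 - 4*k + 4) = (k - 2)^2*(k + 2)*(k + 4)*(k - 2)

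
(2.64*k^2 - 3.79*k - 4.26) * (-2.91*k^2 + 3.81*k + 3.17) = -7.6824*k^4 + 21.0873*k^3 + 6.3255*k^2 - 28.2449*k - 13.5042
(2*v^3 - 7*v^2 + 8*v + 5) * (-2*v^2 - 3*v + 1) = -4*v^5 + 8*v^4 + 7*v^3 - 41*v^2 - 7*v + 5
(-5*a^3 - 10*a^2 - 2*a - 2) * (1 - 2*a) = 10*a^4 + 15*a^3 - 6*a^2 + 2*a - 2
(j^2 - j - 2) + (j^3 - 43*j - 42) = j^3 + j^2 - 44*j - 44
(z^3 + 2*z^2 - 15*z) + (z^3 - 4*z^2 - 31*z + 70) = 2*z^3 - 2*z^2 - 46*z + 70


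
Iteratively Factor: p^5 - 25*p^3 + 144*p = (p)*(p^4 - 25*p^2 + 144) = p*(p - 3)*(p^3 + 3*p^2 - 16*p - 48) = p*(p - 3)*(p + 3)*(p^2 - 16) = p*(p - 4)*(p - 3)*(p + 3)*(p + 4)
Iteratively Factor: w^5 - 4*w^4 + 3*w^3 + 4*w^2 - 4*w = (w - 2)*(w^4 - 2*w^3 - w^2 + 2*w) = w*(w - 2)*(w^3 - 2*w^2 - w + 2) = w*(w - 2)*(w - 1)*(w^2 - w - 2) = w*(w - 2)^2*(w - 1)*(w + 1)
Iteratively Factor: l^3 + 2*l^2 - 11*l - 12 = (l + 4)*(l^2 - 2*l - 3) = (l + 1)*(l + 4)*(l - 3)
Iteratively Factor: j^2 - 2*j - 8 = (j - 4)*(j + 2)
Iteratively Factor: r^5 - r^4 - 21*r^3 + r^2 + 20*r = (r)*(r^4 - r^3 - 21*r^2 + r + 20) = r*(r - 5)*(r^3 + 4*r^2 - r - 4) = r*(r - 5)*(r - 1)*(r^2 + 5*r + 4) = r*(r - 5)*(r - 1)*(r + 4)*(r + 1)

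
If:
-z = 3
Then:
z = -3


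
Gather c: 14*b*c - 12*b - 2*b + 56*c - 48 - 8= -14*b + c*(14*b + 56) - 56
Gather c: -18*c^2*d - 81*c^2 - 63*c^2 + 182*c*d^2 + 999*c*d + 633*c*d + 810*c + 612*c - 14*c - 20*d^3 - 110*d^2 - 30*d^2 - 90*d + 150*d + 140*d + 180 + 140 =c^2*(-18*d - 144) + c*(182*d^2 + 1632*d + 1408) - 20*d^3 - 140*d^2 + 200*d + 320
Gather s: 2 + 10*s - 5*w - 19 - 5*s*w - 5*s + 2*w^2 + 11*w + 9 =s*(5 - 5*w) + 2*w^2 + 6*w - 8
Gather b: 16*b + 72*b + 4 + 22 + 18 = 88*b + 44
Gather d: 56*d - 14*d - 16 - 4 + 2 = 42*d - 18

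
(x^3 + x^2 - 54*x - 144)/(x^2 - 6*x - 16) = (x^2 + 9*x + 18)/(x + 2)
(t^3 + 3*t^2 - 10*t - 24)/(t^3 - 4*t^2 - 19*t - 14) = (t^2 + t - 12)/(t^2 - 6*t - 7)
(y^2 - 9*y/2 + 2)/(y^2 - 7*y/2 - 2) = (2*y - 1)/(2*y + 1)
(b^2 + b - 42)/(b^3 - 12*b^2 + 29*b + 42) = (b + 7)/(b^2 - 6*b - 7)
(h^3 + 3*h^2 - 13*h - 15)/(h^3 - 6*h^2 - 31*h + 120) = (h + 1)/(h - 8)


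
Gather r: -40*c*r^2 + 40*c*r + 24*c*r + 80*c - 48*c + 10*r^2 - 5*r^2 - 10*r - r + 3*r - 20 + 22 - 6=32*c + r^2*(5 - 40*c) + r*(64*c - 8) - 4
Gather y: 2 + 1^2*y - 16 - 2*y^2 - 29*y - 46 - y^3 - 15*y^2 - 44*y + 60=-y^3 - 17*y^2 - 72*y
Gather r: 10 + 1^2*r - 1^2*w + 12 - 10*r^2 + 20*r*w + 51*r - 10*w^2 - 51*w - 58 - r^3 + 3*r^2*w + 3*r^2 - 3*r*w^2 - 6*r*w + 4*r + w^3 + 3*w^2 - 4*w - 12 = -r^3 + r^2*(3*w - 7) + r*(-3*w^2 + 14*w + 56) + w^3 - 7*w^2 - 56*w - 48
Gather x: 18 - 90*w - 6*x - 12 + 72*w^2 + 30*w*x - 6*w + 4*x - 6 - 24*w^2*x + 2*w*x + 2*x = 72*w^2 - 96*w + x*(-24*w^2 + 32*w)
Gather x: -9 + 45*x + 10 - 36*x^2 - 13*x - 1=-36*x^2 + 32*x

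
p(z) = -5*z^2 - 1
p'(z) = -10*z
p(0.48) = -2.15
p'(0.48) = -4.80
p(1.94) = -19.82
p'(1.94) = -19.40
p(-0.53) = -2.40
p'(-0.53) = 5.30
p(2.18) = -24.76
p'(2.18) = -21.80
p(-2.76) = -39.09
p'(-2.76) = 27.60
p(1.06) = -6.62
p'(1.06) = -10.60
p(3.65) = -67.61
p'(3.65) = -36.50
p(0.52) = -2.35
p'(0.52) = -5.20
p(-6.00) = -181.00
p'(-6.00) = 60.00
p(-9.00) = -406.00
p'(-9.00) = 90.00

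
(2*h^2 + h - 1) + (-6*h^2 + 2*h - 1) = -4*h^2 + 3*h - 2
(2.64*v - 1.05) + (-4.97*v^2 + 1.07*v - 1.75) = -4.97*v^2 + 3.71*v - 2.8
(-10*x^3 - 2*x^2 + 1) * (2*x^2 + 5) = -20*x^5 - 4*x^4 - 50*x^3 - 8*x^2 + 5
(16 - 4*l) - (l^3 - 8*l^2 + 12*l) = -l^3 + 8*l^2 - 16*l + 16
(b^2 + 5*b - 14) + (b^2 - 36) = 2*b^2 + 5*b - 50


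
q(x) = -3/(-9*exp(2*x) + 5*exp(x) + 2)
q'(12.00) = 0.00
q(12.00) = 0.00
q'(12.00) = 0.00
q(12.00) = 0.00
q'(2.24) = -0.01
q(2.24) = 0.00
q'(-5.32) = 0.02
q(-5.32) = -1.48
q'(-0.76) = -0.85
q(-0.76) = -1.27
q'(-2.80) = 0.14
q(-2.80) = -1.32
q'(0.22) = -1.97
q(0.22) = 0.52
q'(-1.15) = -0.09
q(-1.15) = -1.12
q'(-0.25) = -111.24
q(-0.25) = -6.89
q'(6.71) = -0.00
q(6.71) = 0.00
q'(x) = -3*(18*exp(2*x) - 5*exp(x))/(-9*exp(2*x) + 5*exp(x) + 2)^2 = (15 - 54*exp(x))*exp(x)/(-9*exp(2*x) + 5*exp(x) + 2)^2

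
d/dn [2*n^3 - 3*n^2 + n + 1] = 6*n^2 - 6*n + 1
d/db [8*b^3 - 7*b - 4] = 24*b^2 - 7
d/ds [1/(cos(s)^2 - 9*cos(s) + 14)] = (2*cos(s) - 9)*sin(s)/(cos(s)^2 - 9*cos(s) + 14)^2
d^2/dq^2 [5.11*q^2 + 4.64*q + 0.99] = 10.2200000000000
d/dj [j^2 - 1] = 2*j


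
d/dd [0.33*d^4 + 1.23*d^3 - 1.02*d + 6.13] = 1.32*d^3 + 3.69*d^2 - 1.02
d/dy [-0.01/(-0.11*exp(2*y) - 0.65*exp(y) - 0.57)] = (-0.0022*exp(y) - 0.0065)*exp(y)/(0.11*exp(2*y) + 0.65*exp(y) + 0.57)^2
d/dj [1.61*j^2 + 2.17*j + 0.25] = 3.22*j + 2.17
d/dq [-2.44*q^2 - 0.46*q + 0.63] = -4.88*q - 0.46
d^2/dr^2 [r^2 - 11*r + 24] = 2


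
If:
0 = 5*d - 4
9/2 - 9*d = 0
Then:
No Solution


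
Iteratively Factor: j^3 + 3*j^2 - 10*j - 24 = (j - 3)*(j^2 + 6*j + 8) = (j - 3)*(j + 4)*(j + 2)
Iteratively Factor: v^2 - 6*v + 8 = (v - 4)*(v - 2)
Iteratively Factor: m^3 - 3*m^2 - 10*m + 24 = (m - 2)*(m^2 - m - 12) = (m - 4)*(m - 2)*(m + 3)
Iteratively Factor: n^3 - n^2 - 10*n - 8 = (n + 2)*(n^2 - 3*n - 4) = (n - 4)*(n + 2)*(n + 1)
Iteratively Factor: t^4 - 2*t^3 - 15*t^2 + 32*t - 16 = (t - 4)*(t^3 + 2*t^2 - 7*t + 4) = (t - 4)*(t - 1)*(t^2 + 3*t - 4) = (t - 4)*(t - 1)^2*(t + 4)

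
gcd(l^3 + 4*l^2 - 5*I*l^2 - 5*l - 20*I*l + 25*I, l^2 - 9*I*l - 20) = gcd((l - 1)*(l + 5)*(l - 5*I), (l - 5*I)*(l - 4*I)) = l - 5*I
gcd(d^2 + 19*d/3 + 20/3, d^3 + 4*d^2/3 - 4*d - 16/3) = d + 4/3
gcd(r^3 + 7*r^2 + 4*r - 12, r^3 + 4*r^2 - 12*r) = r + 6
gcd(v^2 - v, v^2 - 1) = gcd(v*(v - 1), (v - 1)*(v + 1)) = v - 1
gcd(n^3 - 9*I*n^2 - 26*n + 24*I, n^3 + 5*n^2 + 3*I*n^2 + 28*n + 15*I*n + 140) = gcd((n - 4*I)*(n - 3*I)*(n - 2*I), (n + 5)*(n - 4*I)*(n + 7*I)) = n - 4*I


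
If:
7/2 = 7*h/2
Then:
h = 1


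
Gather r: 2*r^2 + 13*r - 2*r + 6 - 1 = 2*r^2 + 11*r + 5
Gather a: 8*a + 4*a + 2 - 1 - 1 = 12*a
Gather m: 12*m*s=12*m*s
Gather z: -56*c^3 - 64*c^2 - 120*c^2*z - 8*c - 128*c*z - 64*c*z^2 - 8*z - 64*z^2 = -56*c^3 - 64*c^2 - 8*c + z^2*(-64*c - 64) + z*(-120*c^2 - 128*c - 8)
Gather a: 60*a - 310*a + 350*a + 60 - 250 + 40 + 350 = 100*a + 200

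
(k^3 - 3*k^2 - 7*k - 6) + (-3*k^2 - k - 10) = k^3 - 6*k^2 - 8*k - 16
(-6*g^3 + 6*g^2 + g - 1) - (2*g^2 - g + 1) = -6*g^3 + 4*g^2 + 2*g - 2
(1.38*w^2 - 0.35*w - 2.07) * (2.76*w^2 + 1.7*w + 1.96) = 3.8088*w^4 + 1.38*w^3 - 3.6034*w^2 - 4.205*w - 4.0572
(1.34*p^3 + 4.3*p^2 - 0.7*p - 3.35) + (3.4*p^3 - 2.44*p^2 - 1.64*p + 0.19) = 4.74*p^3 + 1.86*p^2 - 2.34*p - 3.16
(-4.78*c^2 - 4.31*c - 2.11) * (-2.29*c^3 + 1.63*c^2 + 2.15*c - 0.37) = 10.9462*c^5 + 2.0785*c^4 - 12.4704*c^3 - 10.9372*c^2 - 2.9418*c + 0.7807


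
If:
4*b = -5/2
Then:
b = -5/8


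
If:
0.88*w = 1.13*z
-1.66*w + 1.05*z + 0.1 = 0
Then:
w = 0.12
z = 0.09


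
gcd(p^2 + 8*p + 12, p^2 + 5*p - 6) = p + 6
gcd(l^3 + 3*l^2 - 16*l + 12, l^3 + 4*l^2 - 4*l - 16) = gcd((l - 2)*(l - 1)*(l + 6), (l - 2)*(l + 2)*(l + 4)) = l - 2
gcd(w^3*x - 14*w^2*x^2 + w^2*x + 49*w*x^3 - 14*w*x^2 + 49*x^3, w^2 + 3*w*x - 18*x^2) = 1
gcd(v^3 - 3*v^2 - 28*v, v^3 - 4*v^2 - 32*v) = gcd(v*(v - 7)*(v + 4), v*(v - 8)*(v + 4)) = v^2 + 4*v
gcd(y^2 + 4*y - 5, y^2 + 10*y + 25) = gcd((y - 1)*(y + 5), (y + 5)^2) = y + 5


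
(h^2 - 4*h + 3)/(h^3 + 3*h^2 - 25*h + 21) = 1/(h + 7)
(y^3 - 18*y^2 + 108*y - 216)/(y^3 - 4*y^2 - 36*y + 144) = (y^2 - 12*y + 36)/(y^2 + 2*y - 24)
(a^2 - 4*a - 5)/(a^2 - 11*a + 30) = (a + 1)/(a - 6)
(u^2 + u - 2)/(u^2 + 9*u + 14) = (u - 1)/(u + 7)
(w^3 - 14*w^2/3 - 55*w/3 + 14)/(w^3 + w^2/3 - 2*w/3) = (w^2 - 4*w - 21)/(w*(w + 1))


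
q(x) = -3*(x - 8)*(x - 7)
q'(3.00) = 27.00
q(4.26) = -30.74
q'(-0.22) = 46.32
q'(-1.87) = 56.22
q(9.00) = -6.00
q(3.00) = -60.00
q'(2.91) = 27.54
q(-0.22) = -178.05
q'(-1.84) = 56.04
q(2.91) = -62.45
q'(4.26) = 19.44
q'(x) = 45 - 6*x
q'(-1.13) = 51.78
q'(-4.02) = 69.12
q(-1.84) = -260.96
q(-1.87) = -262.64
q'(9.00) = -9.00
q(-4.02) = -397.38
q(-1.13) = -222.68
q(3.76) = -41.21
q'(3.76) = 22.44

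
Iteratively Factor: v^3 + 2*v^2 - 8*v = (v)*(v^2 + 2*v - 8) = v*(v + 4)*(v - 2)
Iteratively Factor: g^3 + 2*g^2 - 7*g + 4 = (g - 1)*(g^2 + 3*g - 4) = (g - 1)*(g + 4)*(g - 1)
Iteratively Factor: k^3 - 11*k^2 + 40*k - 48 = (k - 4)*(k^2 - 7*k + 12) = (k - 4)^2*(k - 3)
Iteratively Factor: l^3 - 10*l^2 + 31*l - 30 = (l - 2)*(l^2 - 8*l + 15) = (l - 5)*(l - 2)*(l - 3)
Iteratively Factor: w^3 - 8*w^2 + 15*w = (w - 3)*(w^2 - 5*w) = (w - 5)*(w - 3)*(w)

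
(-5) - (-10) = 5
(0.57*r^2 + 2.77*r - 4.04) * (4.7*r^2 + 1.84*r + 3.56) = 2.679*r^4 + 14.0678*r^3 - 11.862*r^2 + 2.4276*r - 14.3824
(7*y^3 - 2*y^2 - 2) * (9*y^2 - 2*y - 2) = 63*y^5 - 32*y^4 - 10*y^3 - 14*y^2 + 4*y + 4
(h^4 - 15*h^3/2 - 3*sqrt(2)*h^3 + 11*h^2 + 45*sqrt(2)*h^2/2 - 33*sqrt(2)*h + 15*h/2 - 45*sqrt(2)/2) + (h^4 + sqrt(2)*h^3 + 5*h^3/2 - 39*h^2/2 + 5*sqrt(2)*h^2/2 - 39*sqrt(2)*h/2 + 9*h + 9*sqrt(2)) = 2*h^4 - 5*h^3 - 2*sqrt(2)*h^3 - 17*h^2/2 + 25*sqrt(2)*h^2 - 105*sqrt(2)*h/2 + 33*h/2 - 27*sqrt(2)/2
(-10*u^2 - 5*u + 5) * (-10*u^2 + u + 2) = 100*u^4 + 40*u^3 - 75*u^2 - 5*u + 10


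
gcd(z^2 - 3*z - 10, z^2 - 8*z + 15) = z - 5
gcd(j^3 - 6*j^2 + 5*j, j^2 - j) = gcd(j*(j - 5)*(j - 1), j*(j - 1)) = j^2 - j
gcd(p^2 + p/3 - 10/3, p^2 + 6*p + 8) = p + 2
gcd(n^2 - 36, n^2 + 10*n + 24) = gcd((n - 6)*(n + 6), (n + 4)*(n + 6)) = n + 6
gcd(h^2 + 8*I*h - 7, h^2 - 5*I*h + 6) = h + I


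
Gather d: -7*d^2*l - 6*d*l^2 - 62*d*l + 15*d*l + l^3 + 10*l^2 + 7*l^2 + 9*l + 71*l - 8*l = -7*d^2*l + d*(-6*l^2 - 47*l) + l^3 + 17*l^2 + 72*l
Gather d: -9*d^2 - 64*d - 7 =-9*d^2 - 64*d - 7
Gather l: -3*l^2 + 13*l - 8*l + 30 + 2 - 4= -3*l^2 + 5*l + 28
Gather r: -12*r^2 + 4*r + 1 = -12*r^2 + 4*r + 1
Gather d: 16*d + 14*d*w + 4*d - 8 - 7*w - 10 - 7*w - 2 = d*(14*w + 20) - 14*w - 20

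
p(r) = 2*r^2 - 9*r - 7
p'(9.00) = 27.00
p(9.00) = 74.00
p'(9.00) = 27.00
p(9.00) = 74.00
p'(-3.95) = -24.80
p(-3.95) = 59.76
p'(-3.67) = -23.68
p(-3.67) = 52.97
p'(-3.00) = -21.00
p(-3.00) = 38.00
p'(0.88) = -5.48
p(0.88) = -13.37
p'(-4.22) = -25.88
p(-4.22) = 66.60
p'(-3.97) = -24.88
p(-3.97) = 60.25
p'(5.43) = 12.72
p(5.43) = 3.10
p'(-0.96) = -12.84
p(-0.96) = 3.48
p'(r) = 4*r - 9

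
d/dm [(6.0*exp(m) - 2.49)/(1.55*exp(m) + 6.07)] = 40.2795*exp(m)/(1.55*exp(m) + 6.07)^2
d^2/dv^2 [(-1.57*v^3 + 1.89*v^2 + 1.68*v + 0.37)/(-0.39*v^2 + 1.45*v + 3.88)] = (2.22044604925031e-16*v^5 + 8.70465200000001*v^3 + 35.49957*v^2 + 127.814802*v - 40.67789)/(0.059319*v^6 - 0.661635*v^5 + 0.689481*v^4 + 10.116215*v^3 - 6.859452*v^2 - 65.48664*v - 58.411072)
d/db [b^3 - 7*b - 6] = 3*b^2 - 7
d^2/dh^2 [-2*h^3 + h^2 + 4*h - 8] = 2 - 12*h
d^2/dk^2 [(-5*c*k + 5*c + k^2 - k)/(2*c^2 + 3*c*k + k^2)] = 2*(34*c^4 + 30*c^3*k + 41*c^3 - 6*c^2*k^2 + 51*c^2*k - 8*c*k^3 + 15*c*k^2 - k^3)/(8*c^6 + 36*c^5*k + 66*c^4*k^2 + 63*c^3*k^3 + 33*c^2*k^4 + 9*c*k^5 + k^6)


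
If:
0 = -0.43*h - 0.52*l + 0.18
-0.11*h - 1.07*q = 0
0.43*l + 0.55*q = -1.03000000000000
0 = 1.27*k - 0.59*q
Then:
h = 2.86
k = -0.14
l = -2.02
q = -0.29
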